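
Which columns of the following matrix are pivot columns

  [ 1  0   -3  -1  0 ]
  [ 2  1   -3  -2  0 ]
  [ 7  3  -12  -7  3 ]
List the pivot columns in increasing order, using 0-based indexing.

0, 1, 4

R2 → R2 − 2·R1
  [ 1  0   -3  -1  0 ]
  [ 0  1    3   0  0 ]
  [ 7  3  -12  -7  3 ]
R3 → R3 − 7·R1
  [ 1  0  -3  -1  0 ]
  [ 0  1   3   0  0 ]
  [ 0  3   9   0  3 ]
R3 → R3 − 3·R2
  [ 1  0  -3  -1  0 ]
  [ 0  1   3   0  0 ]
  [ 0  0   0   0  3 ]
R3 → 1/3·R3
  [ 1  0  -3  -1  0 ]
  [ 0  1   3   0  0 ]
  [ 0  0   0   0  1 ]
Pivot columns are the columns containing a leading 1.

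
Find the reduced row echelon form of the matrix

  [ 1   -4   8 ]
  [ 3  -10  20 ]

ρ2 -> ρ2 − 3·ρ1
  [ 1  -4   8 ]
  [ 0   2  -4 ]
ρ2 -> 1/2·ρ2
  [ 1  -4   8 ]
  [ 0   1  -2 ]
ρ1 -> ρ1 + 4·ρ2
  [ 1  0   0 ]
  [ 0  1  -2 ]

[[1, 0, 0], [0, 1, -2]]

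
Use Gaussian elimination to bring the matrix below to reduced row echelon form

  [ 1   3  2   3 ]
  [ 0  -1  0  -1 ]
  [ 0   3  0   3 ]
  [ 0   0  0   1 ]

r2 ← -1·r2
r3 ← r3 − 3·r2
r3 <=> r4
r2 ← r2 − r3
r1 ← r1 − 3·r3
r1 ← r1 − 3·r2

[[1, 0, 2, 0], [0, 1, 0, 0], [0, 0, 0, 1], [0, 0, 0, 0]]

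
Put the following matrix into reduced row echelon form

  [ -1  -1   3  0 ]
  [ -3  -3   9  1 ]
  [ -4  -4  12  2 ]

[[1, 1, -3, 0], [0, 0, 0, 1], [0, 0, 0, 0]]

r1 ← -1·r1
r2 ← r2 + 3·r1
r3 ← r3 + 4·r1
r3 ← r3 − 2·r2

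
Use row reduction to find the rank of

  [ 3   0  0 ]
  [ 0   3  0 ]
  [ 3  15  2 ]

rank = 3

ρ1 -> 1/3·ρ1
  [ 1   0  0 ]
  [ 0   3  0 ]
  [ 3  15  2 ]
ρ3 -> ρ3 − 3·ρ1
  [ 1   0  0 ]
  [ 0   3  0 ]
  [ 0  15  2 ]
ρ2 -> 1/3·ρ2
  [ 1   0  0 ]
  [ 0   1  0 ]
  [ 0  15  2 ]
ρ3 -> ρ3 − 15·ρ2
  [ 1  0  0 ]
  [ 0  1  0 ]
  [ 0  0  2 ]
ρ3 -> 1/2·ρ3
  [ 1  0  0 ]
  [ 0  1  0 ]
  [ 0  0  1 ]
The reduced form has 3 nonzero rows.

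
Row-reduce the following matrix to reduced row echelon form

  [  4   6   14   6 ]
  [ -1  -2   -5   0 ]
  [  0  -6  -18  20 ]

r1 ← 1/4·r1
  [  1  3/2  7/2  3/2 ]
  [ -1   -2   -5    0 ]
  [  0   -6  -18   20 ]
r2 ← r2 + r1
  [ 1   3/2   7/2  3/2 ]
  [ 0  -1/2  -3/2  3/2 ]
  [ 0    -6   -18   20 ]
r2 ← -2·r2
  [ 1  3/2  7/2  3/2 ]
  [ 0    1    3   -3 ]
  [ 0   -6  -18   20 ]
r3 ← r3 + 6·r2
  [ 1  3/2  7/2  3/2 ]
  [ 0    1    3   -3 ]
  [ 0    0    0    2 ]
r3 ← 1/2·r3
  [ 1  3/2  7/2  3/2 ]
  [ 0    1    3   -3 ]
  [ 0    0    0    1 ]
r2 ← r2 + 3·r3
  [ 1  3/2  7/2  3/2 ]
  [ 0    1    3    0 ]
  [ 0    0    0    1 ]
r1 ← r1 − 3/2·r3
  [ 1  3/2  7/2  0 ]
  [ 0    1    3  0 ]
  [ 0    0    0  1 ]
r1 ← r1 − 3/2·r2
  [ 1  0  -1  0 ]
  [ 0  1   3  0 ]
  [ 0  0   0  1 ]

[[1, 0, -1, 0], [0, 1, 3, 0], [0, 0, 0, 1]]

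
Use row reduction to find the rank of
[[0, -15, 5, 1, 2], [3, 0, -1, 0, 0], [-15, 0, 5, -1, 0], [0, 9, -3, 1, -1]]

Swap R1 and R2.
  [   3    0  -1   0   0 ]
  [   0  -15   5   1   2 ]
  [ -15    0   5  -1   0 ]
  [   0    9  -3   1  -1 ]
Multiply R1 by 1/3.
  [   1    0  -1/3   0   0 ]
  [   0  -15     5   1   2 ]
  [ -15    0     5  -1   0 ]
  [   0    9    -3   1  -1 ]
Add 15 times R1 to R3.
  [ 1    0  -1/3   0   0 ]
  [ 0  -15     5   1   2 ]
  [ 0    0     0  -1   0 ]
  [ 0    9    -3   1  -1 ]
Multiply R2 by -1/15.
  [ 1  0  -1/3      0      0 ]
  [ 0  1  -1/3  -1/15  -2/15 ]
  [ 0  0     0     -1      0 ]
  [ 0  9    -3      1     -1 ]
Subtract 9 times R2 from R4.
  [ 1  0  -1/3      0      0 ]
  [ 0  1  -1/3  -1/15  -2/15 ]
  [ 0  0     0     -1      0 ]
  [ 0  0     0    8/5    1/5 ]
Multiply R3 by -1.
  [ 1  0  -1/3      0      0 ]
  [ 0  1  -1/3  -1/15  -2/15 ]
  [ 0  0     0      1      0 ]
  [ 0  0     0    8/5    1/5 ]
Subtract 8/5 times R3 from R4.
  [ 1  0  -1/3      0      0 ]
  [ 0  1  -1/3  -1/15  -2/15 ]
  [ 0  0     0      1      0 ]
  [ 0  0     0      0    1/5 ]
Multiply R4 by 5.
  [ 1  0  -1/3      0      0 ]
  [ 0  1  -1/3  -1/15  -2/15 ]
  [ 0  0     0      1      0 ]
  [ 0  0     0      0      1 ]
Add 2/15 times R4 to R2.
  [ 1  0  -1/3      0  0 ]
  [ 0  1  -1/3  -1/15  0 ]
  [ 0  0     0      1  0 ]
  [ 0  0     0      0  1 ]
Add 1/15 times R3 to R2.
  [ 1  0  -1/3  0  0 ]
  [ 0  1  -1/3  0  0 ]
  [ 0  0     0  1  0 ]
  [ 0  0     0  0  1 ]
The reduced form has 4 nonzero rows.

rank = 4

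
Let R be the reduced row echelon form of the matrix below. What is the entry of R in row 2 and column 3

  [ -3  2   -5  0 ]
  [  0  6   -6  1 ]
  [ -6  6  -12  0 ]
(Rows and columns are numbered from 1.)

r1 ← -1/3·r1
  [  1  -2/3  5/3  0 ]
  [  0     6   -6  1 ]
  [ -6     6  -12  0 ]
r3 ← r3 + 6·r1
  [ 1  -2/3  5/3  0 ]
  [ 0     6   -6  1 ]
  [ 0     2   -2  0 ]
r2 ← 1/6·r2
  [ 1  -2/3  5/3    0 ]
  [ 0     1   -1  1/6 ]
  [ 0     2   -2    0 ]
r3 ← r3 − 2·r2
  [ 1  -2/3  5/3     0 ]
  [ 0     1   -1   1/6 ]
  [ 0     0    0  -1/3 ]
r3 ← -3·r3
  [ 1  -2/3  5/3    0 ]
  [ 0     1   -1  1/6 ]
  [ 0     0    0    1 ]
r2 ← r2 − 1/6·r3
  [ 1  -2/3  5/3  0 ]
  [ 0     1   -1  0 ]
  [ 0     0    0  1 ]
r1 ← r1 + 2/3·r2
  [ 1  0   1  0 ]
  [ 0  1  -1  0 ]
  [ 0  0   0  1 ]

-1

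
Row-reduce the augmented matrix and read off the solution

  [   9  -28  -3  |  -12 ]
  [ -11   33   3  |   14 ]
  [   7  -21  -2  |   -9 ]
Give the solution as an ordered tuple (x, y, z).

(-1, 0, 1)

r1 ← 1/9·r1
r2 ← r2 + 11·r1
r3 ← r3 − 7·r1
r2 ← -9/11·r2
r3 ← r3 − 7/9·r2
r3 ← -11·r3
r2 ← r2 − 6/11·r3
r1 ← r1 + 1/3·r3
r1 ← r1 + 28/9·r2
Reading off the last column: x = -1, y = 0, z = 1.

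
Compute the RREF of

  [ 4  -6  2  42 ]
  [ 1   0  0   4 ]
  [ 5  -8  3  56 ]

[[1, 0, 0, 4], [0, 1, 0, -3], [0, 0, 1, 4]]

Multiply R1 by 1/4.
Subtract R1 from R2.
Subtract 5 times R1 from R3.
Multiply R2 by 2/3.
Add 1/2 times R2 to R3.
Multiply R3 by 3.
Add 1/3 times R3 to R2.
Subtract 1/2 times R3 from R1.
Add 3/2 times R2 to R1.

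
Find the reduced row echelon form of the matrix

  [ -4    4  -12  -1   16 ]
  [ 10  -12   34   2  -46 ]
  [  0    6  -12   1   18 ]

r1 := -1/4·r1
r2 := r2 − 10·r1
r2 := -1/2·r2
r3 := r3 − 6·r2
r3 := -2·r3
r2 := r2 − 1/4·r3
r1 := r1 − 1/4·r3
r1 := r1 + r2

[[1, 0, 1, 0, -1], [0, 1, -2, 0, 3], [0, 0, 0, 1, 0]]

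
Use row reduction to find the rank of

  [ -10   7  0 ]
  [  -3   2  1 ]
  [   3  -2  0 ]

R1 -> -1/10·R1
  [  1  -7/10  0 ]
  [ -3      2  1 ]
  [  3     -2  0 ]
R2 -> R2 + 3·R1
  [ 1  -7/10  0 ]
  [ 0  -1/10  1 ]
  [ 3     -2  0 ]
R3 -> R3 − 3·R1
  [ 1  -7/10  0 ]
  [ 0  -1/10  1 ]
  [ 0   1/10  0 ]
R2 -> -10·R2
  [ 1  -7/10    0 ]
  [ 0      1  -10 ]
  [ 0   1/10    0 ]
R3 -> R3 − 1/10·R2
  [ 1  -7/10    0 ]
  [ 0      1  -10 ]
  [ 0      0    1 ]
R2 -> R2 + 10·R3
  [ 1  -7/10  0 ]
  [ 0      1  0 ]
  [ 0      0  1 ]
R1 -> R1 + 7/10·R2
  [ 1  0  0 ]
  [ 0  1  0 ]
  [ 0  0  1 ]
The reduced form has 3 nonzero rows.

rank = 3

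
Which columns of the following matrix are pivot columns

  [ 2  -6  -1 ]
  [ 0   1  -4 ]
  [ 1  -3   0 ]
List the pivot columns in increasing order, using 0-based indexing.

ρ1 ← 1/2·ρ1
  [ 1  -3  -1/2 ]
  [ 0   1    -4 ]
  [ 1  -3     0 ]
ρ3 ← ρ3 − ρ1
  [ 1  -3  -1/2 ]
  [ 0   1    -4 ]
  [ 0   0   1/2 ]
ρ3 ← 2·ρ3
  [ 1  -3  -1/2 ]
  [ 0   1    -4 ]
  [ 0   0     1 ]
ρ2 ← ρ2 + 4·ρ3
  [ 1  -3  -1/2 ]
  [ 0   1     0 ]
  [ 0   0     1 ]
ρ1 ← ρ1 + 1/2·ρ3
  [ 1  -3  0 ]
  [ 0   1  0 ]
  [ 0   0  1 ]
ρ1 ← ρ1 + 3·ρ2
  [ 1  0  0 ]
  [ 0  1  0 ]
  [ 0  0  1 ]
Pivot columns are the columns containing a leading 1.

0, 1, 2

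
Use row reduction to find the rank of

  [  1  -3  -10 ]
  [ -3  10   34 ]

rank = 2

R2 -> R2 + 3·R1
R1 -> R1 + 3·R2
The reduced form has 2 nonzero rows.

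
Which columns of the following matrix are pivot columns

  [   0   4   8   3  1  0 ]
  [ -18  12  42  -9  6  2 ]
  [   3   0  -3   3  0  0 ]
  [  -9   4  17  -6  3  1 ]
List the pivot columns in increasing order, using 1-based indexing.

1, 2, 5, 6

r1 <=> r2
r1 ← -1/18·r1
r3 ← r3 − 3·r1
r4 ← r4 + 9·r1
r2 ← 1/4·r2
r3 ← r3 − 2·r2
r4 ← r4 + 2·r2
r3 ← 2·r3
r4 ← r4 − 1/2·r3
r4 ← -3·r4
r3 ← r3 − 2/3·r4
r1 ← r1 + 1/9·r4
r2 ← r2 − 1/4·r3
r1 ← r1 + 1/3·r3
r1 ← r1 + 2/3·r2
Pivot columns are the columns containing a leading 1.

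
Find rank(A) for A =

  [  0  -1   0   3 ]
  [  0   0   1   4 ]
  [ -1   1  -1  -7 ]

rank = 3

Swap r1 and r3.
Multiply r1 by -1.
Swap r2 and r3.
Multiply r2 by -1.
Subtract r3 from r1.
Add r2 to r1.
The reduced form has 3 nonzero rows.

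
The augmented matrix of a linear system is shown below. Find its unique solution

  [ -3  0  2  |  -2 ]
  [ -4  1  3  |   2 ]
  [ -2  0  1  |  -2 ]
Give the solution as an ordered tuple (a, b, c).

R1 → -1/3·R1
R2 → R2 + 4·R1
R3 → R3 + 2·R1
R3 → -3·R3
R2 → R2 − 1/3·R3
R1 → R1 + 2/3·R3
Reading off the last column: a = 2, b = 4, c = 2.

(2, 4, 2)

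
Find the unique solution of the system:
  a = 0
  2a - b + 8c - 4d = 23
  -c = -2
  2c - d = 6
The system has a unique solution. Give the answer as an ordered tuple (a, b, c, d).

Form the augmented matrix and row-reduce:
  [ 1   0   0   0  |   0 ]
  [ 2  -1   8  -4  |  23 ]
  [ 0   0  -1   0  |  -2 ]
  [ 0   0   2  -1  |   6 ]
R2 ← R2 − 2·R1
  [ 1   0   0   0  |   0 ]
  [ 0  -1   8  -4  |  23 ]
  [ 0   0  -1   0  |  -2 ]
  [ 0   0   2  -1  |   6 ]
R2 ← -1·R2
  [ 1  0   0   0  |    0 ]
  [ 0  1  -8   4  |  -23 ]
  [ 0  0  -1   0  |   -2 ]
  [ 0  0   2  -1  |    6 ]
R3 ← -1·R3
  [ 1  0   0   0  |    0 ]
  [ 0  1  -8   4  |  -23 ]
  [ 0  0   1   0  |    2 ]
  [ 0  0   2  -1  |    6 ]
R4 ← R4 − 2·R3
  [ 1  0   0   0  |    0 ]
  [ 0  1  -8   4  |  -23 ]
  [ 0  0   1   0  |    2 ]
  [ 0  0   0  -1  |    2 ]
R4 ← -1·R4
  [ 1  0   0  0  |    0 ]
  [ 0  1  -8  4  |  -23 ]
  [ 0  0   1  0  |    2 ]
  [ 0  0   0  1  |   -2 ]
R2 ← R2 − 4·R4
  [ 1  0   0  0  |    0 ]
  [ 0  1  -8  0  |  -15 ]
  [ 0  0   1  0  |    2 ]
  [ 0  0   0  1  |   -2 ]
R2 ← R2 + 8·R3
  [ 1  0  0  0  |   0 ]
  [ 0  1  0  0  |   1 ]
  [ 0  0  1  0  |   2 ]
  [ 0  0  0  1  |  -2 ]
Reading off the last column: a = 0, b = 1, c = 2, d = -2.

(0, 1, 2, -2)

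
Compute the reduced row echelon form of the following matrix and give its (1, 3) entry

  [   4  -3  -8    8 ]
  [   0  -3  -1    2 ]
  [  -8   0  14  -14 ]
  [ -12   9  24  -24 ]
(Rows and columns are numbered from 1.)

-7/4

R1 ← 1/4·R1
  [   1  -3/4  -2    2 ]
  [   0    -3  -1    2 ]
  [  -8     0  14  -14 ]
  [ -12     9  24  -24 ]
R3 ← R3 + 8·R1
  [   1  -3/4  -2    2 ]
  [   0    -3  -1    2 ]
  [   0    -6  -2    2 ]
  [ -12     9  24  -24 ]
R4 ← R4 + 12·R1
  [ 1  -3/4  -2  2 ]
  [ 0    -3  -1  2 ]
  [ 0    -6  -2  2 ]
  [ 0     0   0  0 ]
R2 ← -1/3·R2
  [ 1  -3/4   -2     2 ]
  [ 0     1  1/3  -2/3 ]
  [ 0    -6   -2     2 ]
  [ 0     0    0     0 ]
R3 ← R3 + 6·R2
  [ 1  -3/4   -2     2 ]
  [ 0     1  1/3  -2/3 ]
  [ 0     0    0    -2 ]
  [ 0     0    0     0 ]
R3 ← -1/2·R3
  [ 1  -3/4   -2     2 ]
  [ 0     1  1/3  -2/3 ]
  [ 0     0    0     1 ]
  [ 0     0    0     0 ]
R2 ← R2 + 2/3·R3
  [ 1  -3/4   -2  2 ]
  [ 0     1  1/3  0 ]
  [ 0     0    0  1 ]
  [ 0     0    0  0 ]
R1 ← R1 − 2·R3
  [ 1  -3/4   -2  0 ]
  [ 0     1  1/3  0 ]
  [ 0     0    0  1 ]
  [ 0     0    0  0 ]
R1 ← R1 + 3/4·R2
  [ 1  0  -7/4  0 ]
  [ 0  1   1/3  0 ]
  [ 0  0     0  1 ]
  [ 0  0     0  0 ]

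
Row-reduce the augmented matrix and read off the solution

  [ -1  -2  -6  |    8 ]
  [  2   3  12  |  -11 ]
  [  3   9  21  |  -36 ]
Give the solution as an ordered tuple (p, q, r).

(-4, -5, 1)

ρ1 → -1·ρ1
ρ2 → ρ2 − 2·ρ1
ρ3 → ρ3 − 3·ρ1
ρ2 → -1·ρ2
ρ3 → ρ3 − 3·ρ2
ρ3 → 1/3·ρ3
ρ1 → ρ1 − 6·ρ3
ρ1 → ρ1 − 2·ρ2
Reading off the last column: p = -4, q = -5, r = 1.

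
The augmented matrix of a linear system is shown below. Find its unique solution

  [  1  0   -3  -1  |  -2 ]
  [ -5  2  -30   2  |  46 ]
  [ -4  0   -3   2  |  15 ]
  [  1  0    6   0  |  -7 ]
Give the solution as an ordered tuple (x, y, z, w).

(-1, 3/2, -1, 4)

ρ2 -> ρ2 + 5·ρ1
  [  1  0   -3  -1  |  -2 ]
  [  0  2  -45  -3  |  36 ]
  [ -4  0   -3   2  |  15 ]
  [  1  0    6   0  |  -7 ]
ρ3 -> ρ3 + 4·ρ1
  [ 1  0   -3  -1  |  -2 ]
  [ 0  2  -45  -3  |  36 ]
  [ 0  0  -15  -2  |   7 ]
  [ 1  0    6   0  |  -7 ]
ρ4 -> ρ4 − ρ1
  [ 1  0   -3  -1  |  -2 ]
  [ 0  2  -45  -3  |  36 ]
  [ 0  0  -15  -2  |   7 ]
  [ 0  0    9   1  |  -5 ]
ρ2 -> 1/2·ρ2
  [ 1  0     -3    -1  |  -2 ]
  [ 0  1  -45/2  -3/2  |  18 ]
  [ 0  0    -15    -2  |   7 ]
  [ 0  0      9     1  |  -5 ]
ρ3 -> -1/15·ρ3
  [ 1  0     -3    -1  |     -2 ]
  [ 0  1  -45/2  -3/2  |     18 ]
  [ 0  0      1  2/15  |  -7/15 ]
  [ 0  0      9     1  |     -5 ]
ρ4 -> ρ4 − 9·ρ3
  [ 1  0     -3    -1  |     -2 ]
  [ 0  1  -45/2  -3/2  |     18 ]
  [ 0  0      1  2/15  |  -7/15 ]
  [ 0  0      0  -1/5  |   -4/5 ]
ρ4 -> -5·ρ4
  [ 1  0     -3    -1  |     -2 ]
  [ 0  1  -45/2  -3/2  |     18 ]
  [ 0  0      1  2/15  |  -7/15 ]
  [ 0  0      0     1  |      4 ]
ρ3 -> ρ3 − 2/15·ρ4
  [ 1  0     -3    -1  |  -2 ]
  [ 0  1  -45/2  -3/2  |  18 ]
  [ 0  0      1     0  |  -1 ]
  [ 0  0      0     1  |   4 ]
ρ2 -> ρ2 + 3/2·ρ4
  [ 1  0     -3  -1  |  -2 ]
  [ 0  1  -45/2   0  |  24 ]
  [ 0  0      1   0  |  -1 ]
  [ 0  0      0   1  |   4 ]
ρ1 -> ρ1 + ρ4
  [ 1  0     -3  0  |   2 ]
  [ 0  1  -45/2  0  |  24 ]
  [ 0  0      1  0  |  -1 ]
  [ 0  0      0  1  |   4 ]
ρ2 -> ρ2 + 45/2·ρ3
  [ 1  0  -3  0  |    2 ]
  [ 0  1   0  0  |  3/2 ]
  [ 0  0   1  0  |   -1 ]
  [ 0  0   0  1  |    4 ]
ρ1 -> ρ1 + 3·ρ3
  [ 1  0  0  0  |   -1 ]
  [ 0  1  0  0  |  3/2 ]
  [ 0  0  1  0  |   -1 ]
  [ 0  0  0  1  |    4 ]
Reading off the last column: x = -1, y = 3/2, z = -1, w = 4.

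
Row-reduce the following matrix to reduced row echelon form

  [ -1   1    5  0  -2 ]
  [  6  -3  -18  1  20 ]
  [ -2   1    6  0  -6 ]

[[1, 0, -1, 0, 4], [0, 1, 4, 0, 2], [0, 0, 0, 1, 2]]

r1 := -1·r1
  [  1  -1   -5  0   2 ]
  [  6  -3  -18  1  20 ]
  [ -2   1    6  0  -6 ]
r2 := r2 − 6·r1
  [  1  -1  -5  0   2 ]
  [  0   3  12  1   8 ]
  [ -2   1   6  0  -6 ]
r3 := r3 + 2·r1
  [ 1  -1  -5  0   2 ]
  [ 0   3  12  1   8 ]
  [ 0  -1  -4  0  -2 ]
r2 := 1/3·r2
  [ 1  -1  -5    0    2 ]
  [ 0   1   4  1/3  8/3 ]
  [ 0  -1  -4    0   -2 ]
r3 := r3 + r2
  [ 1  -1  -5    0    2 ]
  [ 0   1   4  1/3  8/3 ]
  [ 0   0   0  1/3  2/3 ]
r3 := 3·r3
  [ 1  -1  -5    0    2 ]
  [ 0   1   4  1/3  8/3 ]
  [ 0   0   0    1    2 ]
r2 := r2 − 1/3·r3
  [ 1  -1  -5  0  2 ]
  [ 0   1   4  0  2 ]
  [ 0   0   0  1  2 ]
r1 := r1 + r2
  [ 1  0  -1  0  4 ]
  [ 0  1   4  0  2 ]
  [ 0  0   0  1  2 ]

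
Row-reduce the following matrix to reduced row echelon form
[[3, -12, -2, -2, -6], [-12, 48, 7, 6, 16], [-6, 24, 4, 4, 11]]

Multiply R1 by 1/3.
  [   1  -4  -2/3  -2/3  -2 ]
  [ -12  48     7     6  16 ]
  [  -6  24     4     4  11 ]
Add 12 times R1 to R2.
  [  1  -4  -2/3  -2/3  -2 ]
  [  0   0    -1    -2  -8 ]
  [ -6  24     4     4  11 ]
Add 6 times R1 to R3.
  [ 1  -4  -2/3  -2/3  -2 ]
  [ 0   0    -1    -2  -8 ]
  [ 0   0     0     0  -1 ]
Multiply R2 by -1.
  [ 1  -4  -2/3  -2/3  -2 ]
  [ 0   0     1     2   8 ]
  [ 0   0     0     0  -1 ]
Multiply R3 by -1.
  [ 1  -4  -2/3  -2/3  -2 ]
  [ 0   0     1     2   8 ]
  [ 0   0     0     0   1 ]
Subtract 8 times R3 from R2.
  [ 1  -4  -2/3  -2/3  -2 ]
  [ 0   0     1     2   0 ]
  [ 0   0     0     0   1 ]
Add 2 times R3 to R1.
  [ 1  -4  -2/3  -2/3  0 ]
  [ 0   0     1     2  0 ]
  [ 0   0     0     0  1 ]
Add 2/3 times R2 to R1.
  [ 1  -4  0  2/3  0 ]
  [ 0   0  1    2  0 ]
  [ 0   0  0    0  1 ]

[[1, -4, 0, 2/3, 0], [0, 0, 1, 2, 0], [0, 0, 0, 0, 1]]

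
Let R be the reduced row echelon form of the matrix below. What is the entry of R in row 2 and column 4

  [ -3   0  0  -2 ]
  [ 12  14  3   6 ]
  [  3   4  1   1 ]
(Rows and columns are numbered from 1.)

1/2

R1 ← -1/3·R1
R2 ← R2 − 12·R1
R3 ← R3 − 3·R1
R2 ← 1/14·R2
R3 ← R3 − 4·R2
R3 ← 7·R3
R2 ← R2 − 3/14·R3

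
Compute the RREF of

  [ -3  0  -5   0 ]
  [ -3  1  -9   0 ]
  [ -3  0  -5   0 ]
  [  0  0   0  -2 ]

[[1, 0, 5/3, 0], [0, 1, -4, 0], [0, 0, 0, 1], [0, 0, 0, 0]]

R1 ← -1/3·R1
  [  1  0  5/3   0 ]
  [ -3  1   -9   0 ]
  [ -3  0   -5   0 ]
  [  0  0    0  -2 ]
R2 ← R2 + 3·R1
  [  1  0  5/3   0 ]
  [  0  1   -4   0 ]
  [ -3  0   -5   0 ]
  [  0  0    0  -2 ]
R3 ← R3 + 3·R1
  [ 1  0  5/3   0 ]
  [ 0  1   -4   0 ]
  [ 0  0    0   0 ]
  [ 0  0    0  -2 ]
R3 <=> R4
  [ 1  0  5/3   0 ]
  [ 0  1   -4   0 ]
  [ 0  0    0  -2 ]
  [ 0  0    0   0 ]
R3 ← -1/2·R3
  [ 1  0  5/3  0 ]
  [ 0  1   -4  0 ]
  [ 0  0    0  1 ]
  [ 0  0    0  0 ]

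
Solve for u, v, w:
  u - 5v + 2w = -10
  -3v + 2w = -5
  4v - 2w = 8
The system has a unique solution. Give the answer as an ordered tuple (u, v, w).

(1, 3, 2)

Form the augmented matrix and row-reduce:
  [ 1  -5   2  |  -10 ]
  [ 0  -3   2  |   -5 ]
  [ 0   4  -2  |    8 ]
R2 → -1/3·R2
  [ 1  -5     2  |  -10 ]
  [ 0   1  -2/3  |  5/3 ]
  [ 0   4    -2  |    8 ]
R3 → R3 − 4·R2
  [ 1  -5     2  |  -10 ]
  [ 0   1  -2/3  |  5/3 ]
  [ 0   0   2/3  |  4/3 ]
R3 → 3/2·R3
  [ 1  -5     2  |  -10 ]
  [ 0   1  -2/3  |  5/3 ]
  [ 0   0     1  |    2 ]
R2 → R2 + 2/3·R3
  [ 1  -5  2  |  -10 ]
  [ 0   1  0  |    3 ]
  [ 0   0  1  |    2 ]
R1 → R1 − 2·R3
  [ 1  -5  0  |  -14 ]
  [ 0   1  0  |    3 ]
  [ 0   0  1  |    2 ]
R1 → R1 + 5·R2
  [ 1  0  0  |  1 ]
  [ 0  1  0  |  3 ]
  [ 0  0  1  |  2 ]
Reading off the last column: u = 1, v = 3, w = 2.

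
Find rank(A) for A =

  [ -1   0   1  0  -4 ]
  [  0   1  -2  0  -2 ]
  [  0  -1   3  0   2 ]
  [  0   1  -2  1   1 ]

R1 -> -1·R1
  [ 1   0  -1  0   4 ]
  [ 0   1  -2  0  -2 ]
  [ 0  -1   3  0   2 ]
  [ 0   1  -2  1   1 ]
R3 -> R3 + R2
  [ 1  0  -1  0   4 ]
  [ 0  1  -2  0  -2 ]
  [ 0  0   1  0   0 ]
  [ 0  1  -2  1   1 ]
R4 -> R4 − R2
  [ 1  0  -1  0   4 ]
  [ 0  1  -2  0  -2 ]
  [ 0  0   1  0   0 ]
  [ 0  0   0  1   3 ]
R2 -> R2 + 2·R3
  [ 1  0  -1  0   4 ]
  [ 0  1   0  0  -2 ]
  [ 0  0   1  0   0 ]
  [ 0  0   0  1   3 ]
R1 -> R1 + R3
  [ 1  0  0  0   4 ]
  [ 0  1  0  0  -2 ]
  [ 0  0  1  0   0 ]
  [ 0  0  0  1   3 ]
The reduced form has 4 nonzero rows.

rank = 4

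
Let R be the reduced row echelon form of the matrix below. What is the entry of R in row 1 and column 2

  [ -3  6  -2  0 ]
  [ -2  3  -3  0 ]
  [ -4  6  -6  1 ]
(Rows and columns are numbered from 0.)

5/3

r1 := -1/3·r1
r2 := r2 + 2·r1
r3 := r3 + 4·r1
r2 := -1·r2
r3 := r3 + 2·r2
r1 := r1 + 2·r2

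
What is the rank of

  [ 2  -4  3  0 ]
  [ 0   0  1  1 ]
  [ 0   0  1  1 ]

Multiply R1 by 1/2.
  [ 1  -2  3/2  0 ]
  [ 0   0    1  1 ]
  [ 0   0    1  1 ]
Subtract R2 from R3.
  [ 1  -2  3/2  0 ]
  [ 0   0    1  1 ]
  [ 0   0    0  0 ]
Subtract 3/2 times R2 from R1.
  [ 1  -2  0  -3/2 ]
  [ 0   0  1     1 ]
  [ 0   0  0     0 ]
The reduced form has 2 nonzero rows.

rank = 2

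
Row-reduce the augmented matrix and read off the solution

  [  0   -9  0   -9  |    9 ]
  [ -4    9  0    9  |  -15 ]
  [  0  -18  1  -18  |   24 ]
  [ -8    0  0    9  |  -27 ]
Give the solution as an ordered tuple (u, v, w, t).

ρ1 <-> ρ2
  [ -4    9  0    9  |  -15 ]
  [  0   -9  0   -9  |    9 ]
  [  0  -18  1  -18  |   24 ]
  [ -8    0  0    9  |  -27 ]
ρ1 := -1/4·ρ1
  [  1  -9/4  0  -9/4  |  15/4 ]
  [  0    -9  0    -9  |     9 ]
  [  0   -18  1   -18  |    24 ]
  [ -8     0  0     9  |   -27 ]
ρ4 := ρ4 + 8·ρ1
  [ 1  -9/4  0  -9/4  |  15/4 ]
  [ 0    -9  0    -9  |     9 ]
  [ 0   -18  1   -18  |    24 ]
  [ 0   -18  0    -9  |     3 ]
ρ2 := -1/9·ρ2
  [ 1  -9/4  0  -9/4  |  15/4 ]
  [ 0     1  0     1  |    -1 ]
  [ 0   -18  1   -18  |    24 ]
  [ 0   -18  0    -9  |     3 ]
ρ3 := ρ3 + 18·ρ2
  [ 1  -9/4  0  -9/4  |  15/4 ]
  [ 0     1  0     1  |    -1 ]
  [ 0     0  1     0  |     6 ]
  [ 0   -18  0    -9  |     3 ]
ρ4 := ρ4 + 18·ρ2
  [ 1  -9/4  0  -9/4  |  15/4 ]
  [ 0     1  0     1  |    -1 ]
  [ 0     0  1     0  |     6 ]
  [ 0     0  0     9  |   -15 ]
ρ4 := 1/9·ρ4
  [ 1  -9/4  0  -9/4  |  15/4 ]
  [ 0     1  0     1  |    -1 ]
  [ 0     0  1     0  |     6 ]
  [ 0     0  0     1  |  -5/3 ]
ρ2 := ρ2 − ρ4
  [ 1  -9/4  0  -9/4  |  15/4 ]
  [ 0     1  0     0  |   2/3 ]
  [ 0     0  1     0  |     6 ]
  [ 0     0  0     1  |  -5/3 ]
ρ1 := ρ1 + 9/4·ρ4
  [ 1  -9/4  0  0  |     0 ]
  [ 0     1  0  0  |   2/3 ]
  [ 0     0  1  0  |     6 ]
  [ 0     0  0  1  |  -5/3 ]
ρ1 := ρ1 + 9/4·ρ2
  [ 1  0  0  0  |   3/2 ]
  [ 0  1  0  0  |   2/3 ]
  [ 0  0  1  0  |     6 ]
  [ 0  0  0  1  |  -5/3 ]
Reading off the last column: u = 3/2, v = 2/3, w = 6, t = -5/3.

(3/2, 2/3, 6, -5/3)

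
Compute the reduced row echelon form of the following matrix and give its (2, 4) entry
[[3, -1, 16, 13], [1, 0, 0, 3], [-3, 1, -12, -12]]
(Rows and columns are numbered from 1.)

R1 -> 1/3·R1
R2 -> R2 − R1
R3 -> R3 + 3·R1
R2 -> 3·R2
R3 -> 1/4·R3
R2 -> R2 + 16·R3
R1 -> R1 − 16/3·R3
R1 -> R1 + 1/3·R2

0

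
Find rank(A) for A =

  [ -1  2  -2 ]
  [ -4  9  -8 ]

Multiply r1 by -1.
  [  1  -2   2 ]
  [ -4   9  -8 ]
Add 4 times r1 to r2.
  [ 1  -2  2 ]
  [ 0   1  0 ]
Add 2 times r2 to r1.
  [ 1  0  2 ]
  [ 0  1  0 ]
The reduced form has 2 nonzero rows.

rank = 2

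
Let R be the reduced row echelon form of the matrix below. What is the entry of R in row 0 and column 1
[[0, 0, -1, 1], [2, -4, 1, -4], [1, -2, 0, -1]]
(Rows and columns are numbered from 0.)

-2

R1 <=> R2
  [ 2  -4   1  -4 ]
  [ 0   0  -1   1 ]
  [ 1  -2   0  -1 ]
R1 ← 1/2·R1
  [ 1  -2  1/2  -2 ]
  [ 0   0   -1   1 ]
  [ 1  -2    0  -1 ]
R3 ← R3 − R1
  [ 1  -2   1/2  -2 ]
  [ 0   0    -1   1 ]
  [ 0   0  -1/2   1 ]
R2 ← -1·R2
  [ 1  -2   1/2  -2 ]
  [ 0   0     1  -1 ]
  [ 0   0  -1/2   1 ]
R3 ← R3 + 1/2·R2
  [ 1  -2  1/2   -2 ]
  [ 0   0    1   -1 ]
  [ 0   0    0  1/2 ]
R3 ← 2·R3
  [ 1  -2  1/2  -2 ]
  [ 0   0    1  -1 ]
  [ 0   0    0   1 ]
R2 ← R2 + R3
  [ 1  -2  1/2  -2 ]
  [ 0   0    1   0 ]
  [ 0   0    0   1 ]
R1 ← R1 + 2·R3
  [ 1  -2  1/2  0 ]
  [ 0   0    1  0 ]
  [ 0   0    0  1 ]
R1 ← R1 − 1/2·R2
  [ 1  -2  0  0 ]
  [ 0   0  1  0 ]
  [ 0   0  0  1 ]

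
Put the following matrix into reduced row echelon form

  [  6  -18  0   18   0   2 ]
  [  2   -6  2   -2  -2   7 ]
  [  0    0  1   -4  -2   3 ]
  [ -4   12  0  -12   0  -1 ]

[[1, -3, 0, 3, 0, 0], [0, 0, 1, -4, 0, 0], [0, 0, 0, 0, 1, 0], [0, 0, 0, 0, 0, 1]]

R1 := 1/6·R1
  [  1  -3  0    3   0  1/3 ]
  [  2  -6  2   -2  -2    7 ]
  [  0   0  1   -4  -2    3 ]
  [ -4  12  0  -12   0   -1 ]
R2 := R2 − 2·R1
  [  1  -3  0    3   0   1/3 ]
  [  0   0  2   -8  -2  19/3 ]
  [  0   0  1   -4  -2     3 ]
  [ -4  12  0  -12   0    -1 ]
R4 := R4 + 4·R1
  [ 1  -3  0   3   0   1/3 ]
  [ 0   0  2  -8  -2  19/3 ]
  [ 0   0  1  -4  -2     3 ]
  [ 0   0  0   0   0   1/3 ]
R2 := 1/2·R2
  [ 1  -3  0   3   0   1/3 ]
  [ 0   0  1  -4  -1  19/6 ]
  [ 0   0  1  -4  -2     3 ]
  [ 0   0  0   0   0   1/3 ]
R3 := R3 − R2
  [ 1  -3  0   3   0   1/3 ]
  [ 0   0  1  -4  -1  19/6 ]
  [ 0   0  0   0  -1  -1/6 ]
  [ 0   0  0   0   0   1/3 ]
R3 := -1·R3
  [ 1  -3  0   3   0   1/3 ]
  [ 0   0  1  -4  -1  19/6 ]
  [ 0   0  0   0   1   1/6 ]
  [ 0   0  0   0   0   1/3 ]
R4 := 3·R4
  [ 1  -3  0   3   0   1/3 ]
  [ 0   0  1  -4  -1  19/6 ]
  [ 0   0  0   0   1   1/6 ]
  [ 0   0  0   0   0     1 ]
R3 := R3 − 1/6·R4
  [ 1  -3  0   3   0   1/3 ]
  [ 0   0  1  -4  -1  19/6 ]
  [ 0   0  0   0   1     0 ]
  [ 0   0  0   0   0     1 ]
R2 := R2 − 19/6·R4
  [ 1  -3  0   3   0  1/3 ]
  [ 0   0  1  -4  -1    0 ]
  [ 0   0  0   0   1    0 ]
  [ 0   0  0   0   0    1 ]
R1 := R1 − 1/3·R4
  [ 1  -3  0   3   0  0 ]
  [ 0   0  1  -4  -1  0 ]
  [ 0   0  0   0   1  0 ]
  [ 0   0  0   0   0  1 ]
R2 := R2 + R3
  [ 1  -3  0   3  0  0 ]
  [ 0   0  1  -4  0  0 ]
  [ 0   0  0   0  1  0 ]
  [ 0   0  0   0  0  1 ]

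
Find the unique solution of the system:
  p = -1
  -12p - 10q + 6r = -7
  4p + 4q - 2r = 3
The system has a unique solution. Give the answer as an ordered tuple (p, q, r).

Form the augmented matrix and row-reduce:
  [   1    0   0  |  -1 ]
  [ -12  -10   6  |  -7 ]
  [   4    4  -2  |   3 ]
Add 12 times ρ1 to ρ2.
  [ 1    0   0  |   -1 ]
  [ 0  -10   6  |  -19 ]
  [ 4    4  -2  |    3 ]
Subtract 4 times ρ1 from ρ3.
  [ 1    0   0  |   -1 ]
  [ 0  -10   6  |  -19 ]
  [ 0    4  -2  |    7 ]
Multiply ρ2 by -1/10.
  [ 1  0     0  |     -1 ]
  [ 0  1  -3/5  |  19/10 ]
  [ 0  4    -2  |      7 ]
Subtract 4 times ρ2 from ρ3.
  [ 1  0     0  |     -1 ]
  [ 0  1  -3/5  |  19/10 ]
  [ 0  0   2/5  |   -3/5 ]
Multiply ρ3 by 5/2.
  [ 1  0     0  |     -1 ]
  [ 0  1  -3/5  |  19/10 ]
  [ 0  0     1  |   -3/2 ]
Add 3/5 times ρ3 to ρ2.
  [ 1  0  0  |    -1 ]
  [ 0  1  0  |     1 ]
  [ 0  0  1  |  -3/2 ]
Reading off the last column: p = -1, q = 1, r = -3/2.

(-1, 1, -3/2)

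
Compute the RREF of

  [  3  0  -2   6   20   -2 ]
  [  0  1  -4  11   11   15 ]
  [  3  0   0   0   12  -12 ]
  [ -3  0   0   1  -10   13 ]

[[1, 0, 0, 0, 4, -4], [0, 1, 0, 0, -3, -4], [0, 0, 1, 0, 2, -2], [0, 0, 0, 1, 2, 1]]

ρ1 -> 1/3·ρ1
  [  1  0  -2/3   2  20/3  -2/3 ]
  [  0  1    -4  11    11    15 ]
  [  3  0     0   0    12   -12 ]
  [ -3  0     0   1   -10    13 ]
ρ3 -> ρ3 − 3·ρ1
  [  1  0  -2/3   2  20/3  -2/3 ]
  [  0  1    -4  11    11    15 ]
  [  0  0     2  -6    -8   -10 ]
  [ -3  0     0   1   -10    13 ]
ρ4 -> ρ4 + 3·ρ1
  [ 1  0  -2/3   2  20/3  -2/3 ]
  [ 0  1    -4  11    11    15 ]
  [ 0  0     2  -6    -8   -10 ]
  [ 0  0    -2   7    10    11 ]
ρ3 -> 1/2·ρ3
  [ 1  0  -2/3   2  20/3  -2/3 ]
  [ 0  1    -4  11    11    15 ]
  [ 0  0     1  -3    -4    -5 ]
  [ 0  0    -2   7    10    11 ]
ρ4 -> ρ4 + 2·ρ3
  [ 1  0  -2/3   2  20/3  -2/3 ]
  [ 0  1    -4  11    11    15 ]
  [ 0  0     1  -3    -4    -5 ]
  [ 0  0     0   1     2     1 ]
ρ3 -> ρ3 + 3·ρ4
  [ 1  0  -2/3   2  20/3  -2/3 ]
  [ 0  1    -4  11    11    15 ]
  [ 0  0     1   0     2    -2 ]
  [ 0  0     0   1     2     1 ]
ρ2 -> ρ2 − 11·ρ4
  [ 1  0  -2/3  2  20/3  -2/3 ]
  [ 0  1    -4  0   -11     4 ]
  [ 0  0     1  0     2    -2 ]
  [ 0  0     0  1     2     1 ]
ρ1 -> ρ1 − 2·ρ4
  [ 1  0  -2/3  0  8/3  -8/3 ]
  [ 0  1    -4  0  -11     4 ]
  [ 0  0     1  0    2    -2 ]
  [ 0  0     0  1    2     1 ]
ρ2 -> ρ2 + 4·ρ3
  [ 1  0  -2/3  0  8/3  -8/3 ]
  [ 0  1     0  0   -3    -4 ]
  [ 0  0     1  0    2    -2 ]
  [ 0  0     0  1    2     1 ]
ρ1 -> ρ1 + 2/3·ρ3
  [ 1  0  0  0   4  -4 ]
  [ 0  1  0  0  -3  -4 ]
  [ 0  0  1  0   2  -2 ]
  [ 0  0  0  1   2   1 ]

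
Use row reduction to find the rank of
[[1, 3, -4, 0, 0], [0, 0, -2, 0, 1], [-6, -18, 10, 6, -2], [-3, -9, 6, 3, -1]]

R3 := R3 + 6·R1
  [  1   3   -4  0   0 ]
  [  0   0   -2  0   1 ]
  [  0   0  -14  6  -2 ]
  [ -3  -9    6  3  -1 ]
R4 := R4 + 3·R1
  [ 1  3   -4  0   0 ]
  [ 0  0   -2  0   1 ]
  [ 0  0  -14  6  -2 ]
  [ 0  0   -6  3  -1 ]
R2 := -1/2·R2
  [ 1  3   -4  0     0 ]
  [ 0  0    1  0  -1/2 ]
  [ 0  0  -14  6    -2 ]
  [ 0  0   -6  3    -1 ]
R3 := R3 + 14·R2
  [ 1  3  -4  0     0 ]
  [ 0  0   1  0  -1/2 ]
  [ 0  0   0  6    -9 ]
  [ 0  0  -6  3    -1 ]
R4 := R4 + 6·R2
  [ 1  3  -4  0     0 ]
  [ 0  0   1  0  -1/2 ]
  [ 0  0   0  6    -9 ]
  [ 0  0   0  3    -4 ]
R3 := 1/6·R3
  [ 1  3  -4  0     0 ]
  [ 0  0   1  0  -1/2 ]
  [ 0  0   0  1  -3/2 ]
  [ 0  0   0  3    -4 ]
R4 := R4 − 3·R3
  [ 1  3  -4  0     0 ]
  [ 0  0   1  0  -1/2 ]
  [ 0  0   0  1  -3/2 ]
  [ 0  0   0  0   1/2 ]
R4 := 2·R4
  [ 1  3  -4  0     0 ]
  [ 0  0   1  0  -1/2 ]
  [ 0  0   0  1  -3/2 ]
  [ 0  0   0  0     1 ]
R3 := R3 + 3/2·R4
  [ 1  3  -4  0     0 ]
  [ 0  0   1  0  -1/2 ]
  [ 0  0   0  1     0 ]
  [ 0  0   0  0     1 ]
R2 := R2 + 1/2·R4
  [ 1  3  -4  0  0 ]
  [ 0  0   1  0  0 ]
  [ 0  0   0  1  0 ]
  [ 0  0   0  0  1 ]
R1 := R1 + 4·R2
  [ 1  3  0  0  0 ]
  [ 0  0  1  0  0 ]
  [ 0  0  0  1  0 ]
  [ 0  0  0  0  1 ]
The reduced form has 4 nonzero rows.

rank = 4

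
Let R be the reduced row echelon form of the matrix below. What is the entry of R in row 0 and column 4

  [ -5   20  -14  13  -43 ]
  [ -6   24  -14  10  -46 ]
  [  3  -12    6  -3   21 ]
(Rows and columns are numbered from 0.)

3

r1 → -1/5·r1
  [  1   -4  14/5  -13/5  43/5 ]
  [ -6   24   -14     10   -46 ]
  [  3  -12     6     -3    21 ]
r2 → r2 + 6·r1
  [ 1   -4  14/5  -13/5  43/5 ]
  [ 0    0  14/5  -28/5  28/5 ]
  [ 3  -12     6     -3    21 ]
r3 → r3 − 3·r1
  [ 1  -4   14/5  -13/5   43/5 ]
  [ 0   0   14/5  -28/5   28/5 ]
  [ 0   0  -12/5   24/5  -24/5 ]
r2 → 5/14·r2
  [ 1  -4   14/5  -13/5   43/5 ]
  [ 0   0      1     -2      2 ]
  [ 0   0  -12/5   24/5  -24/5 ]
r3 → r3 + 12/5·r2
  [ 1  -4  14/5  -13/5  43/5 ]
  [ 0   0     1     -2     2 ]
  [ 0   0     0      0     0 ]
r1 → r1 − 14/5·r2
  [ 1  -4  0   3  3 ]
  [ 0   0  1  -2  2 ]
  [ 0   0  0   0  0 ]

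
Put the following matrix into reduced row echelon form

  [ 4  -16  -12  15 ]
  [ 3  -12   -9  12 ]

R1 → 1/4·R1
R2 → R2 − 3·R1
R2 → 4/3·R2
R1 → R1 − 15/4·R2

[[1, -4, -3, 0], [0, 0, 0, 1]]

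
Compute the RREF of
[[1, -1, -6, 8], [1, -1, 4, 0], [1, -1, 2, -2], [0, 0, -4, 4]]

ρ2 → ρ2 − ρ1
  [ 1  -1  -6   8 ]
  [ 0   0  10  -8 ]
  [ 1  -1   2  -2 ]
  [ 0   0  -4   4 ]
ρ3 → ρ3 − ρ1
  [ 1  -1  -6    8 ]
  [ 0   0  10   -8 ]
  [ 0   0   8  -10 ]
  [ 0   0  -4    4 ]
ρ2 → 1/10·ρ2
  [ 1  -1  -6     8 ]
  [ 0   0   1  -4/5 ]
  [ 0   0   8   -10 ]
  [ 0   0  -4     4 ]
ρ3 → ρ3 − 8·ρ2
  [ 1  -1  -6      8 ]
  [ 0   0   1   -4/5 ]
  [ 0   0   0  -18/5 ]
  [ 0   0  -4      4 ]
ρ4 → ρ4 + 4·ρ2
  [ 1  -1  -6      8 ]
  [ 0   0   1   -4/5 ]
  [ 0   0   0  -18/5 ]
  [ 0   0   0    4/5 ]
ρ3 → -5/18·ρ3
  [ 1  -1  -6     8 ]
  [ 0   0   1  -4/5 ]
  [ 0   0   0     1 ]
  [ 0   0   0   4/5 ]
ρ4 → ρ4 − 4/5·ρ3
  [ 1  -1  -6     8 ]
  [ 0   0   1  -4/5 ]
  [ 0   0   0     1 ]
  [ 0   0   0     0 ]
ρ2 → ρ2 + 4/5·ρ3
  [ 1  -1  -6  8 ]
  [ 0   0   1  0 ]
  [ 0   0   0  1 ]
  [ 0   0   0  0 ]
ρ1 → ρ1 − 8·ρ3
  [ 1  -1  -6  0 ]
  [ 0   0   1  0 ]
  [ 0   0   0  1 ]
  [ 0   0   0  0 ]
ρ1 → ρ1 + 6·ρ2
  [ 1  -1  0  0 ]
  [ 0   0  1  0 ]
  [ 0   0  0  1 ]
  [ 0   0  0  0 ]

[[1, -1, 0, 0], [0, 0, 1, 0], [0, 0, 0, 1], [0, 0, 0, 0]]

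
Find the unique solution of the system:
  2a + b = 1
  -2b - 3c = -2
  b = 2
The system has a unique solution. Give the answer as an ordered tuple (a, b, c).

(-1/2, 2, -2/3)

Form the augmented matrix and row-reduce:
  [ 2   1   0  |   1 ]
  [ 0  -2  -3  |  -2 ]
  [ 0   1   0  |   2 ]
Multiply ρ1 by 1/2.
  [ 1  1/2   0  |  1/2 ]
  [ 0   -2  -3  |   -2 ]
  [ 0    1   0  |    2 ]
Multiply ρ2 by -1/2.
  [ 1  1/2    0  |  1/2 ]
  [ 0    1  3/2  |    1 ]
  [ 0    1    0  |    2 ]
Subtract ρ2 from ρ3.
  [ 1  1/2     0  |  1/2 ]
  [ 0    1   3/2  |    1 ]
  [ 0    0  -3/2  |    1 ]
Multiply ρ3 by -2/3.
  [ 1  1/2    0  |   1/2 ]
  [ 0    1  3/2  |     1 ]
  [ 0    0    1  |  -2/3 ]
Subtract 3/2 times ρ3 from ρ2.
  [ 1  1/2  0  |   1/2 ]
  [ 0    1  0  |     2 ]
  [ 0    0  1  |  -2/3 ]
Subtract 1/2 times ρ2 from ρ1.
  [ 1  0  0  |  -1/2 ]
  [ 0  1  0  |     2 ]
  [ 0  0  1  |  -2/3 ]
Reading off the last column: a = -1/2, b = 2, c = -2/3.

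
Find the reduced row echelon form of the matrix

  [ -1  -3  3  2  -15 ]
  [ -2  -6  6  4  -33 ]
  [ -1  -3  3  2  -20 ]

[[1, 3, -3, -2, 0], [0, 0, 0, 0, 1], [0, 0, 0, 0, 0]]

R1 → -1·R1
  [  1   3  -3  -2   15 ]
  [ -2  -6   6   4  -33 ]
  [ -1  -3   3   2  -20 ]
R2 → R2 + 2·R1
  [  1   3  -3  -2   15 ]
  [  0   0   0   0   -3 ]
  [ -1  -3   3   2  -20 ]
R3 → R3 + R1
  [ 1  3  -3  -2  15 ]
  [ 0  0   0   0  -3 ]
  [ 0  0   0   0  -5 ]
R2 → -1/3·R2
  [ 1  3  -3  -2  15 ]
  [ 0  0   0   0   1 ]
  [ 0  0   0   0  -5 ]
R3 → R3 + 5·R2
  [ 1  3  -3  -2  15 ]
  [ 0  0   0   0   1 ]
  [ 0  0   0   0   0 ]
R1 → R1 − 15·R2
  [ 1  3  -3  -2  0 ]
  [ 0  0   0   0  1 ]
  [ 0  0   0   0  0 ]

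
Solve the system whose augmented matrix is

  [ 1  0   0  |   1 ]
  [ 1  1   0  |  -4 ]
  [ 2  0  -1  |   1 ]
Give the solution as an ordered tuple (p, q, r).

ρ2 := ρ2 − ρ1
ρ3 := ρ3 − 2·ρ1
ρ3 := -1·ρ3
Reading off the last column: p = 1, q = -5, r = 1.

(1, -5, 1)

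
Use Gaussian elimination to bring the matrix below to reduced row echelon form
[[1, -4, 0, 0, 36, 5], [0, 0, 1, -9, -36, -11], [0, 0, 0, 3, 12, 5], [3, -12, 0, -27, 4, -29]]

ρ4 := ρ4 − 3·ρ1
  [ 1  -4  0    0    36    5 ]
  [ 0   0  1   -9   -36  -11 ]
  [ 0   0  0    3    12    5 ]
  [ 0   0  0  -27  -104  -44 ]
ρ3 := 1/3·ρ3
  [ 1  -4  0    0    36    5 ]
  [ 0   0  1   -9   -36  -11 ]
  [ 0   0  0    1     4  5/3 ]
  [ 0   0  0  -27  -104  -44 ]
ρ4 := ρ4 + 27·ρ3
  [ 1  -4  0   0   36    5 ]
  [ 0   0  1  -9  -36  -11 ]
  [ 0   0  0   1    4  5/3 ]
  [ 0   0  0   0    4    1 ]
ρ4 := 1/4·ρ4
  [ 1  -4  0   0   36    5 ]
  [ 0   0  1  -9  -36  -11 ]
  [ 0   0  0   1    4  5/3 ]
  [ 0   0  0   0    1  1/4 ]
ρ3 := ρ3 − 4·ρ4
  [ 1  -4  0   0   36    5 ]
  [ 0   0  1  -9  -36  -11 ]
  [ 0   0  0   1    0  2/3 ]
  [ 0   0  0   0    1  1/4 ]
ρ2 := ρ2 + 36·ρ4
  [ 1  -4  0   0  36    5 ]
  [ 0   0  1  -9   0   -2 ]
  [ 0   0  0   1   0  2/3 ]
  [ 0   0  0   0   1  1/4 ]
ρ1 := ρ1 − 36·ρ4
  [ 1  -4  0   0  0   -4 ]
  [ 0   0  1  -9  0   -2 ]
  [ 0   0  0   1  0  2/3 ]
  [ 0   0  0   0  1  1/4 ]
ρ2 := ρ2 + 9·ρ3
  [ 1  -4  0  0  0   -4 ]
  [ 0   0  1  0  0    4 ]
  [ 0   0  0  1  0  2/3 ]
  [ 0   0  0  0  1  1/4 ]

[[1, -4, 0, 0, 0, -4], [0, 0, 1, 0, 0, 4], [0, 0, 0, 1, 0, 2/3], [0, 0, 0, 0, 1, 1/4]]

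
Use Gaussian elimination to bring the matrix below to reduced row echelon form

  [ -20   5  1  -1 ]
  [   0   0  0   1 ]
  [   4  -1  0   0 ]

R1 ← -1/20·R1
  [ 1  -1/4  -1/20  1/20 ]
  [ 0     0      0     1 ]
  [ 4    -1      0     0 ]
R3 ← R3 − 4·R1
  [ 1  -1/4  -1/20  1/20 ]
  [ 0     0      0     1 ]
  [ 0     0    1/5  -1/5 ]
R2 <=> R3
  [ 1  -1/4  -1/20  1/20 ]
  [ 0     0    1/5  -1/5 ]
  [ 0     0      0     1 ]
R2 ← 5·R2
  [ 1  -1/4  -1/20  1/20 ]
  [ 0     0      1    -1 ]
  [ 0     0      0     1 ]
R2 ← R2 + R3
  [ 1  -1/4  -1/20  1/20 ]
  [ 0     0      1     0 ]
  [ 0     0      0     1 ]
R1 ← R1 − 1/20·R3
  [ 1  -1/4  -1/20  0 ]
  [ 0     0      1  0 ]
  [ 0     0      0  1 ]
R1 ← R1 + 1/20·R2
  [ 1  -1/4  0  0 ]
  [ 0     0  1  0 ]
  [ 0     0  0  1 ]

[[1, -1/4, 0, 0], [0, 0, 1, 0], [0, 0, 0, 1]]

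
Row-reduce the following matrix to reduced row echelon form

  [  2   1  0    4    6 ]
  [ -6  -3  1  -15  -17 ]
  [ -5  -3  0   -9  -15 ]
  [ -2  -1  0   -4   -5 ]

[[1, 0, 0, 3, 0], [0, 1, 0, -2, 0], [0, 0, 1, -3, 0], [0, 0, 0, 0, 1]]

r1 ← 1/2·r1
r2 ← r2 + 6·r1
r3 ← r3 + 5·r1
r4 ← r4 + 2·r1
r2 <-> r3
r2 ← -2·r2
r3 ← r3 − r4
r1 ← r1 − 3·r4
r1 ← r1 − 1/2·r2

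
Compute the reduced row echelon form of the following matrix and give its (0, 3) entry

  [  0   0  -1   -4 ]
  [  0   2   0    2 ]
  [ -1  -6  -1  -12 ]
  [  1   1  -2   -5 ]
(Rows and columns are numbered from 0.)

r1 <=> r3
  [ -1  -6  -1  -12 ]
  [  0   2   0    2 ]
  [  0   0  -1   -4 ]
  [  1   1  -2   -5 ]
r1 ← -1·r1
  [ 1  6   1  12 ]
  [ 0  2   0   2 ]
  [ 0  0  -1  -4 ]
  [ 1  1  -2  -5 ]
r4 ← r4 − r1
  [ 1   6   1   12 ]
  [ 0   2   0    2 ]
  [ 0   0  -1   -4 ]
  [ 0  -5  -3  -17 ]
r2 ← 1/2·r2
  [ 1   6   1   12 ]
  [ 0   1   0    1 ]
  [ 0   0  -1   -4 ]
  [ 0  -5  -3  -17 ]
r4 ← r4 + 5·r2
  [ 1  6   1   12 ]
  [ 0  1   0    1 ]
  [ 0  0  -1   -4 ]
  [ 0  0  -3  -12 ]
r3 ← -1·r3
  [ 1  6   1   12 ]
  [ 0  1   0    1 ]
  [ 0  0   1    4 ]
  [ 0  0  -3  -12 ]
r4 ← r4 + 3·r3
  [ 1  6  1  12 ]
  [ 0  1  0   1 ]
  [ 0  0  1   4 ]
  [ 0  0  0   0 ]
r1 ← r1 − r3
  [ 1  6  0  8 ]
  [ 0  1  0  1 ]
  [ 0  0  1  4 ]
  [ 0  0  0  0 ]
r1 ← r1 − 6·r2
  [ 1  0  0  2 ]
  [ 0  1  0  1 ]
  [ 0  0  1  4 ]
  [ 0  0  0  0 ]

2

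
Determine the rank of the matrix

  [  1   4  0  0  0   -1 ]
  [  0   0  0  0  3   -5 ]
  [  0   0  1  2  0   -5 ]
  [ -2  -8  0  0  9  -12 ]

Add 2 times ρ1 to ρ4.
  [ 1  4  0  0  0   -1 ]
  [ 0  0  0  0  3   -5 ]
  [ 0  0  1  2  0   -5 ]
  [ 0  0  0  0  9  -14 ]
Swap ρ2 and ρ3.
  [ 1  4  0  0  0   -1 ]
  [ 0  0  1  2  0   -5 ]
  [ 0  0  0  0  3   -5 ]
  [ 0  0  0  0  9  -14 ]
Multiply ρ3 by 1/3.
  [ 1  4  0  0  0    -1 ]
  [ 0  0  1  2  0    -5 ]
  [ 0  0  0  0  1  -5/3 ]
  [ 0  0  0  0  9   -14 ]
Subtract 9 times ρ3 from ρ4.
  [ 1  4  0  0  0    -1 ]
  [ 0  0  1  2  0    -5 ]
  [ 0  0  0  0  1  -5/3 ]
  [ 0  0  0  0  0     1 ]
Add 5/3 times ρ4 to ρ3.
  [ 1  4  0  0  0  -1 ]
  [ 0  0  1  2  0  -5 ]
  [ 0  0  0  0  1   0 ]
  [ 0  0  0  0  0   1 ]
Add 5 times ρ4 to ρ2.
  [ 1  4  0  0  0  -1 ]
  [ 0  0  1  2  0   0 ]
  [ 0  0  0  0  1   0 ]
  [ 0  0  0  0  0   1 ]
Add ρ4 to ρ1.
  [ 1  4  0  0  0  0 ]
  [ 0  0  1  2  0  0 ]
  [ 0  0  0  0  1  0 ]
  [ 0  0  0  0  0  1 ]
The reduced form has 4 nonzero rows.

rank = 4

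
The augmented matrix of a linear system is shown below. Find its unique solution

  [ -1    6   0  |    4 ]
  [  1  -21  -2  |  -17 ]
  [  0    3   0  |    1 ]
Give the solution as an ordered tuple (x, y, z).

(-2, 1/3, 4)

r1 → -1·r1
  [ 1   -6   0  |   -4 ]
  [ 1  -21  -2  |  -17 ]
  [ 0    3   0  |    1 ]
r2 → r2 − r1
  [ 1   -6   0  |   -4 ]
  [ 0  -15  -2  |  -13 ]
  [ 0    3   0  |    1 ]
r2 → -1/15·r2
  [ 1  -6     0  |     -4 ]
  [ 0   1  2/15  |  13/15 ]
  [ 0   3     0  |      1 ]
r3 → r3 − 3·r2
  [ 1  -6     0  |     -4 ]
  [ 0   1  2/15  |  13/15 ]
  [ 0   0  -2/5  |   -8/5 ]
r3 → -5/2·r3
  [ 1  -6     0  |     -4 ]
  [ 0   1  2/15  |  13/15 ]
  [ 0   0     1  |      4 ]
r2 → r2 − 2/15·r3
  [ 1  -6  0  |   -4 ]
  [ 0   1  0  |  1/3 ]
  [ 0   0  1  |    4 ]
r1 → r1 + 6·r2
  [ 1  0  0  |   -2 ]
  [ 0  1  0  |  1/3 ]
  [ 0  0  1  |    4 ]
Reading off the last column: x = -2, y = 1/3, z = 4.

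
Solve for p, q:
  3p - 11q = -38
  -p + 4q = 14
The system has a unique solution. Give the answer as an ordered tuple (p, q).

Form the augmented matrix and row-reduce:
  [  3  -11  |  -38 ]
  [ -1    4  |   14 ]
Multiply R1 by 1/3.
Add R1 to R2.
Multiply R2 by 3.
Add 11/3 times R2 to R1.
Reading off the last column: p = 2, q = 4.

(2, 4)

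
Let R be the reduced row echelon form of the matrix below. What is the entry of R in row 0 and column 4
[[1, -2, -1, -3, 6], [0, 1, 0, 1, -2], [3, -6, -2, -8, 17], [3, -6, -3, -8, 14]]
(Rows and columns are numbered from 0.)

R3 ← R3 − 3·R1
  [ 1  -2  -1  -3   6 ]
  [ 0   1   0   1  -2 ]
  [ 0   0   1   1  -1 ]
  [ 3  -6  -3  -8  14 ]
R4 ← R4 − 3·R1
  [ 1  -2  -1  -3   6 ]
  [ 0   1   0   1  -2 ]
  [ 0   0   1   1  -1 ]
  [ 0   0   0   1  -4 ]
R3 ← R3 − R4
  [ 1  -2  -1  -3   6 ]
  [ 0   1   0   1  -2 ]
  [ 0   0   1   0   3 ]
  [ 0   0   0   1  -4 ]
R2 ← R2 − R4
  [ 1  -2  -1  -3   6 ]
  [ 0   1   0   0   2 ]
  [ 0   0   1   0   3 ]
  [ 0   0   0   1  -4 ]
R1 ← R1 + 3·R4
  [ 1  -2  -1  0  -6 ]
  [ 0   1   0  0   2 ]
  [ 0   0   1  0   3 ]
  [ 0   0   0  1  -4 ]
R1 ← R1 + R3
  [ 1  -2  0  0  -3 ]
  [ 0   1  0  0   2 ]
  [ 0   0  1  0   3 ]
  [ 0   0  0  1  -4 ]
R1 ← R1 + 2·R2
  [ 1  0  0  0   1 ]
  [ 0  1  0  0   2 ]
  [ 0  0  1  0   3 ]
  [ 0  0  0  1  -4 ]

1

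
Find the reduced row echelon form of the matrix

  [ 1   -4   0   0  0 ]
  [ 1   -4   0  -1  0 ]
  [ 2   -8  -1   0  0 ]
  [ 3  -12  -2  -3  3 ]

[[1, -4, 0, 0, 0], [0, 0, 1, 0, 0], [0, 0, 0, 1, 0], [0, 0, 0, 0, 1]]

r2 ← r2 − r1
  [ 1   -4   0   0  0 ]
  [ 0    0   0  -1  0 ]
  [ 2   -8  -1   0  0 ]
  [ 3  -12  -2  -3  3 ]
r3 ← r3 − 2·r1
  [ 1   -4   0   0  0 ]
  [ 0    0   0  -1  0 ]
  [ 0    0  -1   0  0 ]
  [ 3  -12  -2  -3  3 ]
r4 ← r4 − 3·r1
  [ 1  -4   0   0  0 ]
  [ 0   0   0  -1  0 ]
  [ 0   0  -1   0  0 ]
  [ 0   0  -2  -3  3 ]
r2 <=> r3
  [ 1  -4   0   0  0 ]
  [ 0   0  -1   0  0 ]
  [ 0   0   0  -1  0 ]
  [ 0   0  -2  -3  3 ]
r2 ← -1·r2
  [ 1  -4   0   0  0 ]
  [ 0   0   1   0  0 ]
  [ 0   0   0  -1  0 ]
  [ 0   0  -2  -3  3 ]
r4 ← r4 + 2·r2
  [ 1  -4  0   0  0 ]
  [ 0   0  1   0  0 ]
  [ 0   0  0  -1  0 ]
  [ 0   0  0  -3  3 ]
r3 ← -1·r3
  [ 1  -4  0   0  0 ]
  [ 0   0  1   0  0 ]
  [ 0   0  0   1  0 ]
  [ 0   0  0  -3  3 ]
r4 ← r4 + 3·r3
  [ 1  -4  0  0  0 ]
  [ 0   0  1  0  0 ]
  [ 0   0  0  1  0 ]
  [ 0   0  0  0  3 ]
r4 ← 1/3·r4
  [ 1  -4  0  0  0 ]
  [ 0   0  1  0  0 ]
  [ 0   0  0  1  0 ]
  [ 0   0  0  0  1 ]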